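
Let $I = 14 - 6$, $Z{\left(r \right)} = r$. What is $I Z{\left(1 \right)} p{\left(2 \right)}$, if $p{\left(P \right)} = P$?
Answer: $16$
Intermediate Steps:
$I = 8$ ($I = 14 - 6 = 8$)
$I Z{\left(1 \right)} p{\left(2 \right)} = 8 \cdot 1 \cdot 2 = 8 \cdot 2 = 16$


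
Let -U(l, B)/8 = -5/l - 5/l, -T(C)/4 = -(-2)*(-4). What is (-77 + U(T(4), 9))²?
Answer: 22201/4 ≈ 5550.3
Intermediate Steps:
T(C) = 32 (T(C) = -(-4)*(-2*(-4)) = -(-4)*8 = -4*(-8) = 32)
U(l, B) = 80/l (U(l, B) = -8*(-5/l - 5/l) = -(-80)/l = 80/l)
(-77 + U(T(4), 9))² = (-77 + 80/32)² = (-77 + 80*(1/32))² = (-77 + 5/2)² = (-149/2)² = 22201/4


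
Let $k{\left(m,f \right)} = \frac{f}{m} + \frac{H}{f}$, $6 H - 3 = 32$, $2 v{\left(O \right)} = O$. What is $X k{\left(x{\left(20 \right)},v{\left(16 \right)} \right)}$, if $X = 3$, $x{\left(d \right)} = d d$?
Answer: $\frac{899}{400} \approx 2.2475$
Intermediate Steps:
$v{\left(O \right)} = \frac{O}{2}$
$x{\left(d \right)} = d^{2}$
$H = \frac{35}{6}$ ($H = \frac{1}{2} + \frac{1}{6} \cdot 32 = \frac{1}{2} + \frac{16}{3} = \frac{35}{6} \approx 5.8333$)
$k{\left(m,f \right)} = \frac{35}{6 f} + \frac{f}{m}$ ($k{\left(m,f \right)} = \frac{f}{m} + \frac{35}{6 f} = \frac{35}{6 f} + \frac{f}{m}$)
$X k{\left(x{\left(20 \right)},v{\left(16 \right)} \right)} = 3 \left(\frac{35}{6 \cdot \frac{1}{2} \cdot 16} + \frac{\frac{1}{2} \cdot 16}{20^{2}}\right) = 3 \left(\frac{35}{6 \cdot 8} + \frac{8}{400}\right) = 3 \left(\frac{35}{6} \cdot \frac{1}{8} + 8 \cdot \frac{1}{400}\right) = 3 \left(\frac{35}{48} + \frac{1}{50}\right) = 3 \cdot \frac{899}{1200} = \frac{899}{400}$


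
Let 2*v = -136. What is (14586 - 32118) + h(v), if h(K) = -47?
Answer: -17579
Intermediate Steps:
v = -68 (v = (½)*(-136) = -68)
(14586 - 32118) + h(v) = (14586 - 32118) - 47 = -17532 - 47 = -17579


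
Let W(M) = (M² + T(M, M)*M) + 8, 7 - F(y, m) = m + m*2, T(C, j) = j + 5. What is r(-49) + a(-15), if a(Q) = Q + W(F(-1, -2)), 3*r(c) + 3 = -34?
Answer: 1151/3 ≈ 383.67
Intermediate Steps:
T(C, j) = 5 + j
F(y, m) = 7 - 3*m (F(y, m) = 7 - (m + m*2) = 7 - (m + 2*m) = 7 - 3*m)
r(c) = -37/3 (r(c) = -1 + (⅓)*(-34) = -1 - 34/3 = -37/3)
W(M) = 8 + M² + M*(5 + M) (W(M) = (M² + (5 + M)*M) + 8 = (M² + M*(5 + M)) + 8 = 8 + M² + M*(5 + M))
a(Q) = 411 + Q (a(Q) = Q + (8 + (7 - 3*(-2))² + (7 - 3*(-2))*(5 + (7 - 3*(-2)))) = Q + (8 + (7 + 6)² + (7 + 6)*(5 + (7 + 6))) = Q + (8 + 13² + 13*(5 + 13)) = Q + (8 + 169 + 13*18) = Q + (8 + 169 + 234) = Q + 411 = 411 + Q)
r(-49) + a(-15) = -37/3 + (411 - 15) = -37/3 + 396 = 1151/3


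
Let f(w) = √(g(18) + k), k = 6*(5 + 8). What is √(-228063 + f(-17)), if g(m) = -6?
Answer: √(-228063 + 6*√2) ≈ 477.55*I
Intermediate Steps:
k = 78 (k = 6*13 = 78)
f(w) = 6*√2 (f(w) = √(-6 + 78) = √72 = 6*√2)
√(-228063 + f(-17)) = √(-228063 + 6*√2)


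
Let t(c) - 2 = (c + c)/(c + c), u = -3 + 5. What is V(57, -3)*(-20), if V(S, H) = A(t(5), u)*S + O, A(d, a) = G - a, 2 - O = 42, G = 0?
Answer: 3080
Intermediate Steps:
O = -40 (O = 2 - 1*42 = 2 - 42 = -40)
u = 2
t(c) = 3 (t(c) = 2 + (c + c)/(c + c) = 2 + (2*c)/((2*c)) = 2 + (2*c)*(1/(2*c)) = 2 + 1 = 3)
A(d, a) = -a (A(d, a) = 0 - a = -a)
V(S, H) = -40 - 2*S (V(S, H) = (-1*2)*S - 40 = -2*S - 40 = -40 - 2*S)
V(57, -3)*(-20) = (-40 - 2*57)*(-20) = (-40 - 114)*(-20) = -154*(-20) = 3080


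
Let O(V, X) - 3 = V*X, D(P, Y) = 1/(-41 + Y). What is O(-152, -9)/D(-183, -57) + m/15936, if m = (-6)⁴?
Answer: -44606829/332 ≈ -1.3436e+5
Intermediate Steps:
m = 1296
O(V, X) = 3 + V*X
O(-152, -9)/D(-183, -57) + m/15936 = (3 - 152*(-9))/(1/(-41 - 57)) + 1296/15936 = (3 + 1368)/(1/(-98)) + 1296*(1/15936) = 1371/(-1/98) + 27/332 = 1371*(-98) + 27/332 = -134358 + 27/332 = -44606829/332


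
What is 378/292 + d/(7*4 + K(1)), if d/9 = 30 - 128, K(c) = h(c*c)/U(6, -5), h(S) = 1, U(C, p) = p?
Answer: -617589/20294 ≈ -30.432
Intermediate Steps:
K(c) = -⅕ (K(c) = 1/(-5) = 1*(-⅕) = -⅕)
d = -882 (d = 9*(30 - 128) = 9*(-98) = -882)
378/292 + d/(7*4 + K(1)) = 378/292 - 882/(7*4 - ⅕) = 378*(1/292) - 882/(28 - ⅕) = 189/146 - 882/139/5 = 189/146 - 882*5/139 = 189/146 - 4410/139 = -617589/20294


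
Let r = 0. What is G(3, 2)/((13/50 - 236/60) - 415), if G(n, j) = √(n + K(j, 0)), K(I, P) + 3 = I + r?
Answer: -150*√2/62801 ≈ -0.0033778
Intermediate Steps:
K(I, P) = -3 + I (K(I, P) = -3 + (I + 0) = -3 + I)
G(n, j) = √(-3 + j + n) (G(n, j) = √(n + (-3 + j)) = √(-3 + j + n))
G(3, 2)/((13/50 - 236/60) - 415) = √(-3 + 2 + 3)/((13/50 - 236/60) - 415) = √2/((13*(1/50) - 236*1/60) - 415) = √2/((13/50 - 59/15) - 415) = √2/(-551/150 - 415) = √2/(-62801/150) = √2*(-150/62801) = -150*√2/62801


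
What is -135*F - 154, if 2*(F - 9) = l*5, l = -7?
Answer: 1987/2 ≈ 993.50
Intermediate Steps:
F = -17/2 (F = 9 + (-7*5)/2 = 9 + (1/2)*(-35) = 9 - 35/2 = -17/2 ≈ -8.5000)
-135*F - 154 = -135*(-17/2) - 154 = 2295/2 - 154 = 1987/2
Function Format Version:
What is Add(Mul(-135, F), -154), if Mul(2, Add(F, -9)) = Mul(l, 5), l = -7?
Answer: Rational(1987, 2) ≈ 993.50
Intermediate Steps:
F = Rational(-17, 2) (F = Add(9, Mul(Rational(1, 2), Mul(-7, 5))) = Add(9, Mul(Rational(1, 2), -35)) = Add(9, Rational(-35, 2)) = Rational(-17, 2) ≈ -8.5000)
Add(Mul(-135, F), -154) = Add(Mul(-135, Rational(-17, 2)), -154) = Add(Rational(2295, 2), -154) = Rational(1987, 2)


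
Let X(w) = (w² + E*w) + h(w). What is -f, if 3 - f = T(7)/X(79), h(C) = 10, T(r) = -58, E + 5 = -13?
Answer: -14545/4829 ≈ -3.0120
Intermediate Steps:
E = -18 (E = -5 - 13 = -18)
X(w) = 10 + w² - 18*w (X(w) = (w² - 18*w) + 10 = 10 + w² - 18*w)
f = 14545/4829 (f = 3 - (-58)/(10 + 79² - 18*79) = 3 - (-58)/(10 + 6241 - 1422) = 3 - (-58)/4829 = 3 - 1*(-58/4829) = 3 + 58/4829 = 14545/4829 ≈ 3.0120)
-f = -1*14545/4829 = -14545/4829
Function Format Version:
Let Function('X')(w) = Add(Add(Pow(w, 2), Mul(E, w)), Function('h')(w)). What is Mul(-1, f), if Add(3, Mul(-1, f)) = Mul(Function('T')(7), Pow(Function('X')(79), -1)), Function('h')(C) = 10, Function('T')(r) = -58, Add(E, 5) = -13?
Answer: Rational(-14545, 4829) ≈ -3.0120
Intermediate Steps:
E = -18 (E = Add(-5, -13) = -18)
Function('X')(w) = Add(10, Pow(w, 2), Mul(-18, w)) (Function('X')(w) = Add(Add(Pow(w, 2), Mul(-18, w)), 10) = Add(10, Pow(w, 2), Mul(-18, w)))
f = Rational(14545, 4829) (f = Add(3, Mul(-1, Mul(-58, Pow(Add(10, Pow(79, 2), Mul(-18, 79)), -1)))) = Add(3, Mul(-1, Mul(-58, Pow(Add(10, 6241, -1422), -1)))) = Add(3, Mul(-1, Mul(-58, Pow(4829, -1)))) = Add(3, Mul(-1, Mul(-58, Rational(1, 4829)))) = Add(3, Mul(-1, Rational(-58, 4829))) = Add(3, Rational(58, 4829)) = Rational(14545, 4829) ≈ 3.0120)
Mul(-1, f) = Mul(-1, Rational(14545, 4829)) = Rational(-14545, 4829)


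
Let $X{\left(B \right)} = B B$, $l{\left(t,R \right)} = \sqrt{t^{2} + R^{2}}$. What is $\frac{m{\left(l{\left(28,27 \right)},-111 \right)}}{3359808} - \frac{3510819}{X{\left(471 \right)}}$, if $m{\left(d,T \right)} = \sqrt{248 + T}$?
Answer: $- \frac{390091}{24649} + \frac{\sqrt{137}}{3359808} \approx -15.826$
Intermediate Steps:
$l{\left(t,R \right)} = \sqrt{R^{2} + t^{2}}$
$X{\left(B \right)} = B^{2}$
$\frac{m{\left(l{\left(28,27 \right)},-111 \right)}}{3359808} - \frac{3510819}{X{\left(471 \right)}} = \frac{\sqrt{248 - 111}}{3359808} - \frac{3510819}{471^{2}} = \sqrt{137} \cdot \frac{1}{3359808} - \frac{3510819}{221841} = \frac{\sqrt{137}}{3359808} - \frac{390091}{24649} = - \frac{390091}{24649} + \frac{\sqrt{137}}{3359808}$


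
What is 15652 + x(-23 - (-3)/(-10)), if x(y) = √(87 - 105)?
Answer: 15652 + 3*I*√2 ≈ 15652.0 + 4.2426*I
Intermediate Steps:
x(y) = 3*I*√2 (x(y) = √(-18) = 3*I*√2)
15652 + x(-23 - (-3)/(-10)) = 15652 + 3*I*√2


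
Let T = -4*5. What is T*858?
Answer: -17160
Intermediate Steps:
T = -20
T*858 = -20*858 = -17160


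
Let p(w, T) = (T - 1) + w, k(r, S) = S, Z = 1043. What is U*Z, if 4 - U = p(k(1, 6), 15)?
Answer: -16688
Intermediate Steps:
p(w, T) = -1 + T + w (p(w, T) = (-1 + T) + w = -1 + T + w)
U = -16 (U = 4 - (-1 + 15 + 6) = 4 - 1*20 = 4 - 20 = -16)
U*Z = -16*1043 = -16688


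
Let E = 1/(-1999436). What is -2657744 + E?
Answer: -5313989032385/1999436 ≈ -2.6577e+6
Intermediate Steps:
E = -1/1999436 ≈ -5.0014e-7
-2657744 + E = -2657744 - 1/1999436 = -5313989032385/1999436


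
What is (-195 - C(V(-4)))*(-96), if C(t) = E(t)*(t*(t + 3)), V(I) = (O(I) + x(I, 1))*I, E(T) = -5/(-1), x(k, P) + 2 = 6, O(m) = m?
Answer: 18720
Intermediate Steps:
x(k, P) = 4 (x(k, P) = -2 + 6 = 4)
E(T) = 5 (E(T) = -5*(-1) = 5)
V(I) = I*(4 + I) (V(I) = (I + 4)*I = (4 + I)*I = I*(4 + I))
C(t) = 5*t*(3 + t) (C(t) = 5*(t*(t + 3)) = 5*(t*(3 + t)) = 5*t*(3 + t))
(-195 - C(V(-4)))*(-96) = (-195 - 5*(-4*(4 - 4))*(3 - 4*(4 - 4)))*(-96) = (-195 - 5*(-4*0)*(3 - 4*0))*(-96) = (-195 - 5*0*(3 + 0))*(-96) = (-195 - 5*0*3)*(-96) = (-195 - 1*0)*(-96) = (-195 + 0)*(-96) = -195*(-96) = 18720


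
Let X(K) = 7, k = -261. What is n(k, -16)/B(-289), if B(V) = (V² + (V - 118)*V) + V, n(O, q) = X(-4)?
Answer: 7/200855 ≈ 3.4851e-5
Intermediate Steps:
n(O, q) = 7
B(V) = V + V² + V*(-118 + V) (B(V) = (V² + (-118 + V)*V) + V = (V² + V*(-118 + V)) + V = V + V² + V*(-118 + V))
n(k, -16)/B(-289) = 7/((-289*(-117 + 2*(-289)))) = 7/((-289*(-117 - 578))) = 7/((-289*(-695))) = 7/200855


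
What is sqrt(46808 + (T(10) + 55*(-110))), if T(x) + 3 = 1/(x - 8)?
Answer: sqrt(163022)/2 ≈ 201.88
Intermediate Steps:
T(x) = -3 + 1/(-8 + x) (T(x) = -3 + 1/(x - 8) = -3 + 1/(-8 + x))
sqrt(46808 + (T(10) + 55*(-110))) = sqrt(46808 + ((25 - 3*10)/(-8 + 10) + 55*(-110))) = sqrt(46808 + ((25 - 30)/2 - 6050)) = sqrt(46808 + ((1/2)*(-5) - 6050)) = sqrt(46808 + (-5/2 - 6050)) = sqrt(46808 - 12105/2) = sqrt(81511/2) = sqrt(163022)/2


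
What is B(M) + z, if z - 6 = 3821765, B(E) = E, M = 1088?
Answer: 3822859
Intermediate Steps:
z = 3821771 (z = 6 + 3821765 = 3821771)
B(M) + z = 1088 + 3821771 = 3822859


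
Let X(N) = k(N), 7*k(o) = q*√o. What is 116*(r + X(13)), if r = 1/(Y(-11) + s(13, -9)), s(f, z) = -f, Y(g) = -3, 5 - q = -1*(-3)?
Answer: -29/4 + 232*√13/7 ≈ 112.25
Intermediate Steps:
q = 2 (q = 5 - (-1)*(-3) = 5 - 1*3 = 5 - 3 = 2)
k(o) = 2*√o/7 (k(o) = (2*√o)/7 = 2*√o/7)
X(N) = 2*√N/7
r = -1/16 (r = 1/(-3 - 1*13) = 1/(-3 - 13) = 1/(-16) = -1/16 ≈ -0.062500)
116*(r + X(13)) = 116*(-1/16 + 2*√13/7) = -29/4 + 232*√13/7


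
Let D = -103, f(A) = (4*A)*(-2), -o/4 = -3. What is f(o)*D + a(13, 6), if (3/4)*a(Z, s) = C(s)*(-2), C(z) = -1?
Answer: 29672/3 ≈ 9890.7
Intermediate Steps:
o = 12 (o = -4*(-3) = 12)
f(A) = -8*A
a(Z, s) = 8/3 (a(Z, s) = 4*(-1*(-2))/3 = (4/3)*2 = 8/3)
f(o)*D + a(13, 6) = -8*12*(-103) + 8/3 = -96*(-103) + 8/3 = 9888 + 8/3 = 29672/3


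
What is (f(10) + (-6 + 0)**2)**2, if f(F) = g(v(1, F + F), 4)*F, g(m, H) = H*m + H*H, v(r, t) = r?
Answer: 55696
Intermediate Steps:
g(m, H) = H**2 + H*m (g(m, H) = H*m + H**2 = H**2 + H*m)
f(F) = 20*F (f(F) = (4*(4 + 1))*F = (4*5)*F = 20*F)
(f(10) + (-6 + 0)**2)**2 = (20*10 + (-6 + 0)**2)**2 = (200 + (-6)**2)**2 = (200 + 36)**2 = 236**2 = 55696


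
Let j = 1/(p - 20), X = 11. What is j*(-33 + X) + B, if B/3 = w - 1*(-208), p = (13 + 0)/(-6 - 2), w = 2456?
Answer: 1382792/173 ≈ 7993.0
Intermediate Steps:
p = -13/8 (p = 13/(-8) = 13*(-1/8) = -13/8 ≈ -1.6250)
B = 7992 (B = 3*(2456 - 1*(-208)) = 3*(2456 + 208) = 3*2664 = 7992)
j = -8/173 (j = 1/(-13/8 - 20) = 1/(-173/8) = -8/173 ≈ -0.046243)
j*(-33 + X) + B = -8*(-33 + 11)/173 + 7992 = -8/173*(-22) + 7992 = 176/173 + 7992 = 1382792/173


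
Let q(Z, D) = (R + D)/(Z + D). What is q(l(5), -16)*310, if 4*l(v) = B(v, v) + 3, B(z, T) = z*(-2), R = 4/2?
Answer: 17360/71 ≈ 244.51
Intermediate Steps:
R = 2 (R = 4*(1/2) = 2)
B(z, T) = -2*z
l(v) = 3/4 - v/2 (l(v) = (-2*v + 3)/4 = (3 - 2*v)/4 = 3/4 - v/2)
q(Z, D) = (2 + D)/(D + Z) (q(Z, D) = (2 + D)/(Z + D) = (2 + D)/(D + Z))
q(l(5), -16)*310 = ((2 - 16)/(-16 + (3/4 - 1/2*5)))*310 = (-14/(-16 + (3/4 - 5/2)))*310 = (-14/(-16 - 7/4))*310 = (-14/(-71/4))*310 = -4/71*(-14)*310 = (56/71)*310 = 17360/71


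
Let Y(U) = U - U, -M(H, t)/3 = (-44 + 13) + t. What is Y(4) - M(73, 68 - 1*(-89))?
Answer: 378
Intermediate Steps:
M(H, t) = 93 - 3*t (M(H, t) = -3*((-44 + 13) + t) = -3*(-31 + t) = 93 - 3*t)
Y(U) = 0
Y(4) - M(73, 68 - 1*(-89)) = 0 - (93 - 3*(68 - 1*(-89))) = 0 - (93 - 3*(68 + 89)) = 0 - (93 - 3*157) = 0 - (93 - 471) = 0 - 1*(-378) = 0 + 378 = 378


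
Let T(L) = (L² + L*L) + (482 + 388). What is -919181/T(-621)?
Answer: -919181/772152 ≈ -1.1904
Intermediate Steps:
T(L) = 870 + 2*L² (T(L) = (L² + L²) + 870 = 2*L² + 870 = 870 + 2*L²)
-919181/T(-621) = -919181/(870 + 2*(-621)²) = -919181/(870 + 2*385641) = -919181/(870 + 771282) = -919181/772152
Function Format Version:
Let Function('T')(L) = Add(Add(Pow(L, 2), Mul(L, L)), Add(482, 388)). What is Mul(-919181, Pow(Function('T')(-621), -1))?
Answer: Rational(-919181, 772152) ≈ -1.1904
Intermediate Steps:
Function('T')(L) = Add(870, Mul(2, Pow(L, 2))) (Function('T')(L) = Add(Add(Pow(L, 2), Pow(L, 2)), 870) = Add(Mul(2, Pow(L, 2)), 870) = Add(870, Mul(2, Pow(L, 2))))
Mul(-919181, Pow(Function('T')(-621), -1)) = Mul(-919181, Pow(Add(870, Mul(2, Pow(-621, 2))), -1)) = Mul(-919181, Pow(Add(870, Mul(2, 385641)), -1)) = Mul(-919181, Pow(Add(870, 771282), -1)) = Mul(-919181, Pow(772152, -1)) = Mul(-919181, Rational(1, 772152)) = Rational(-919181, 772152)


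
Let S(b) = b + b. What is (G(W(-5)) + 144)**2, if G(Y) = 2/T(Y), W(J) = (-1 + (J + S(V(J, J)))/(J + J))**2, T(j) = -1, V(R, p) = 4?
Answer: 20164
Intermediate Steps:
S(b) = 2*b
W(J) = (-1 + (8 + J)/(2*J))**2 (W(J) = (-1 + (J + 2*4)/(J + J))**2 = (-1 + (J + 8)/((2*J)))**2 = (-1 + (8 + J)*(1/(2*J)))**2 = (-1 + (8 + J)/(2*J))**2)
G(Y) = -2 (G(Y) = 2/(-1) = 2*(-1) = -2)
(G(W(-5)) + 144)**2 = (-2 + 144)**2 = 142**2 = 20164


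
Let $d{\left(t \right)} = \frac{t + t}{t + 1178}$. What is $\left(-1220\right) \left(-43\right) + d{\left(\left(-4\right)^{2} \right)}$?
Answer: $\frac{31318636}{597} \approx 52460.0$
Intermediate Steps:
$d{\left(t \right)} = \frac{2 t}{1178 + t}$
$\left(-1220\right) \left(-43\right) + d{\left(\left(-4\right)^{2} \right)} = \left(-1220\right) \left(-43\right) + \frac{2 \left(-4\right)^{2}}{1178 + \left(-4\right)^{2}} = 52460 + 2 \cdot 16 \frac{1}{1178 + 16} = 52460 + 2 \cdot 16 \cdot \frac{1}{1194} = 52460 + \frac{16}{597} = \frac{31318636}{597}$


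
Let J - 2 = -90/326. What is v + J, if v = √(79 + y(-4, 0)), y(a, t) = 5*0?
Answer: 281/163 + √79 ≈ 10.612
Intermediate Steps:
y(a, t) = 0
J = 281/163 (J = 2 - 90/326 = 2 - 90*1/326 = 2 - 45/163 = 281/163 ≈ 1.7239)
v = √79 (v = √(79 + 0) = √79 ≈ 8.8882)
v + J = √79 + 281/163 = 281/163 + √79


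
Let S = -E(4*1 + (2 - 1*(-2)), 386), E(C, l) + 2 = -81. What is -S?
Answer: -83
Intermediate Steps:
E(C, l) = -83 (E(C, l) = -2 - 81 = -83)
S = 83 (S = -1*(-83) = 83)
-S = -1*83 = -83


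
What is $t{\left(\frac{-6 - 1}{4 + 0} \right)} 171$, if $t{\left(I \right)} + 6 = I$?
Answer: $- \frac{5301}{4} \approx -1325.3$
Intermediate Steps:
$t{\left(I \right)} = -6 + I$
$t{\left(\frac{-6 - 1}{4 + 0} \right)} 171 = \left(-6 + \frac{-6 - 1}{4 + 0}\right) 171 = \left(-6 - \frac{7}{4}\right) 171 = \left(- \frac{31}{4}\right) 171 = - \frac{5301}{4}$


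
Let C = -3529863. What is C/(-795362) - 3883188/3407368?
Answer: 32863978149/9963569953 ≈ 3.2984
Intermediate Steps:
C/(-795362) - 3883188/3407368 = -3529863/(-795362) - 3883188/3407368 = -3529863*(-1/795362) - 3883188*1/3407368 = 207639/46786 - 970797/851842 = 32863978149/9963569953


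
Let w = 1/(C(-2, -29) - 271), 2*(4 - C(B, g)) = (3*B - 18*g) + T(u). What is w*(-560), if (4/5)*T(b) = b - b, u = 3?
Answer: 16/15 ≈ 1.0667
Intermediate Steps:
T(b) = 0 (T(b) = 5*(b - b)/4 = (5/4)*0 = 0)
C(B, g) = 4 + 9*g - 3*B/2 (C(B, g) = 4 - ((3*B - 18*g) + 0)/2 = 4 - ((-18*g + 3*B) + 0)/2 = 4 - (-18*g + 3*B)/2 = 4 + (9*g - 3*B/2) = 4 + 9*g - 3*B/2)
w = -1/525 (w = 1/((4 + 9*(-29) - 3/2*(-2)) - 271) = 1/((4 - 261 + 3) - 271) = 1/(-254 - 271) = 1/(-525) = -1/525 ≈ -0.0019048)
w*(-560) = -1/525*(-560) = 16/15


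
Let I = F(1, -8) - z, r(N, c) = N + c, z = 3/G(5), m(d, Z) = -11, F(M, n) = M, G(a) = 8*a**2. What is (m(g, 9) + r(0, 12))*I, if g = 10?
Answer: 197/200 ≈ 0.98500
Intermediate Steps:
z = 3/200 (z = 3/((8*5**2)) = 3/((8*25)) = 3/200 ≈ 0.015000)
I = 197/200 (I = 1 - 1*3/200 = 1 - 3/200 = 197/200 ≈ 0.98500)
(m(g, 9) + r(0, 12))*I = (-11 + (0 + 12))*(197/200) = (-11 + 12)*(197/200) = 1*(197/200) = 197/200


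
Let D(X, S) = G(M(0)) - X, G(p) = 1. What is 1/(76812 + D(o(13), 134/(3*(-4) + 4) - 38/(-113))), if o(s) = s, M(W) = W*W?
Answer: 1/76800 ≈ 1.3021e-5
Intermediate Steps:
M(W) = W²
D(X, S) = 1 - X
1/(76812 + D(o(13), 134/(3*(-4) + 4) - 38/(-113))) = 1/(76812 + (1 - 1*13)) = 1/(76812 + (1 - 13)) = 1/(76812 - 12) = 1/76800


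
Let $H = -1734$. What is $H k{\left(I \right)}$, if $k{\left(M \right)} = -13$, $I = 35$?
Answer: $22542$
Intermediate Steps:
$H k{\left(I \right)} = \left(-1734\right) \left(-13\right) = 22542$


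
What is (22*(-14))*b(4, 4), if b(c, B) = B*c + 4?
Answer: -6160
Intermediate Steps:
b(c, B) = 4 + B*c
(22*(-14))*b(4, 4) = (22*(-14))*(4 + 4*4) = -308*(4 + 16) = -308*20 = -6160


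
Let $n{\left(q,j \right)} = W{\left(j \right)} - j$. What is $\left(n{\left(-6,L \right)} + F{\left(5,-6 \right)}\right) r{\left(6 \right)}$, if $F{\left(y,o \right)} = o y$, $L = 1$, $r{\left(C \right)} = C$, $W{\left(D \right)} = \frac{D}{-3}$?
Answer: $-188$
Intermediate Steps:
$W{\left(D \right)} = - \frac{D}{3}$ ($W{\left(D \right)} = D \left(- \frac{1}{3}\right) = - \frac{D}{3}$)
$n{\left(q,j \right)} = - \frac{4 j}{3}$ ($n{\left(q,j \right)} = - \frac{j}{3} - j = - \frac{4 j}{3}$)
$\left(n{\left(-6,L \right)} + F{\left(5,-6 \right)}\right) r{\left(6 \right)} = \left(\left(- \frac{4}{3}\right) 1 - 30\right) 6 = \left(- \frac{4}{3} - 30\right) 6 = \left(- \frac{94}{3}\right) 6 = -188$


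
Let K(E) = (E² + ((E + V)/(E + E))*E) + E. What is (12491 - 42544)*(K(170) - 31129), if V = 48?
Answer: 58603350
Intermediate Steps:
K(E) = 24 + E² + 3*E/2 (K(E) = (E² + ((E + 48)/(E + E))*E) + E = (E² + ((48 + E)/((2*E)))*E) + E = (E² + ((48 + E)*(1/(2*E)))*E) + E = (E² + ((48 + E)/(2*E))*E) + E = (E² + (24 + E/2)) + E = (24 + E² + E/2) + E = 24 + E² + 3*E/2)
(12491 - 42544)*(K(170) - 31129) = (12491 - 42544)*((24 + 170² + (3/2)*170) - 31129) = -30053*((24 + 28900 + 255) - 31129) = -30053*(29179 - 31129) = -30053*(-1950) = 58603350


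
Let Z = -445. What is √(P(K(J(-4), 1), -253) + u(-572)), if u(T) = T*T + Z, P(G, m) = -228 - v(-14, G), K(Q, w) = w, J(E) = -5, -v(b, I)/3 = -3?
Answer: 3*√36278 ≈ 571.40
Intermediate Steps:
v(b, I) = 9 (v(b, I) = -3*(-3) = 9)
P(G, m) = -237 (P(G, m) = -228 - 1*9 = -228 - 9 = -237)
u(T) = -445 + T² (u(T) = T*T - 445 = T² - 445 = -445 + T²)
√(P(K(J(-4), 1), -253) + u(-572)) = √(-237 + (-445 + (-572)²)) = √(-237 + (-445 + 327184)) = √(-237 + 326739) = √326502 = 3*√36278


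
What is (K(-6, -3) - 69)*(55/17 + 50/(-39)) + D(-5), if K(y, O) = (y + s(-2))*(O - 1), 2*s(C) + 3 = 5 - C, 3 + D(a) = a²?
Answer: -54049/663 ≈ -81.522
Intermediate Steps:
D(a) = -3 + a²
s(C) = 1 - C/2 (s(C) = -3/2 + (5 - C)/2 = -3/2 + (5/2 - C/2) = 1 - C/2)
K(y, O) = (-1 + O)*(2 + y) (K(y, O) = (y + (1 - ½*(-2)))*(O - 1) = (y + (1 + 1))*(-1 + O) = (y + 2)*(-1 + O) = (2 + y)*(-1 + O) = (-1 + O)*(2 + y))
(K(-6, -3) - 69)*(55/17 + 50/(-39)) + D(-5) = ((-2 - 1*(-6) + 2*(-3) - 3*(-6)) - 69)*(55/17 + 50/(-39)) + (-3 + (-5)²) = ((-2 + 6 - 6 + 18) - 69)*(55*(1/17) + 50*(-1/39)) + (-3 + 25) = (16 - 69)*(55/17 - 50/39) + 22 = -53*1295/663 + 22 = -68635/663 + 22 = -54049/663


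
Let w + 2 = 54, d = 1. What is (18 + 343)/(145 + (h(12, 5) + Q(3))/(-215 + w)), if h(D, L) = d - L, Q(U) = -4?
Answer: 58843/23643 ≈ 2.4888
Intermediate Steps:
w = 52 (w = -2 + 54 = 52)
h(D, L) = 1 - L
(18 + 343)/(145 + (h(12, 5) + Q(3))/(-215 + w)) = (18 + 343)/(145 + ((1 - 1*5) - 4)/(-215 + 52)) = 361/(145 + ((1 - 5) - 4)/(-163)) = 361/(145 + (-4 - 4)*(-1/163)) = 361/(145 - 8*(-1/163)) = 361/(145 + 8/163) = 361/(23643/163) = 361*(163/23643) = 58843/23643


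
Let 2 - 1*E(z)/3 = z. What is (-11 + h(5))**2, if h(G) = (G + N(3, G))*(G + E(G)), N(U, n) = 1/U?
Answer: 9409/9 ≈ 1045.4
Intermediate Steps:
E(z) = 6 - 3*z
h(G) = (6 - 2*G)*(1/3 + G) (h(G) = (G + 1/3)*(G + (6 - 3*G)) = (G + 1/3)*(6 - 2*G) = (1/3 + G)*(6 - 2*G) = (6 - 2*G)*(1/3 + G))
(-11 + h(5))**2 = (-11 + (2 - 2*5**2 + (16/3)*5))**2 = (-11 + (2 - 2*25 + 80/3))**2 = (-11 + (2 - 50 + 80/3))**2 = (-11 - 64/3)**2 = (-97/3)**2 = 9409/9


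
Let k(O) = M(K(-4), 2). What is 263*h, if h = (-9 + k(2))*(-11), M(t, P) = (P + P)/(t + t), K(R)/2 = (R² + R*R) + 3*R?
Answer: 517847/20 ≈ 25892.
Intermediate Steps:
K(R) = 4*R² + 6*R (K(R) = 2*((R² + R*R) + 3*R) = 2*((R² + R²) + 3*R) = 2*(2*R² + 3*R) = 4*R² + 6*R)
M(t, P) = P/t (M(t, P) = (2*P)/((2*t)) = (2*P)*(1/(2*t)) = P/t)
k(O) = 1/20 (k(O) = 2/((2*(-4)*(3 + 2*(-4)))) = 2/((2*(-4)*(3 - 8))) = 2/((2*(-4)*(-5))) = 2/40 = 2*(1/40) = 1/20)
h = 1969/20 (h = (-9 + 1/20)*(-11) = -179/20*(-11) = 1969/20 ≈ 98.450)
263*h = 263*(1969/20) = 517847/20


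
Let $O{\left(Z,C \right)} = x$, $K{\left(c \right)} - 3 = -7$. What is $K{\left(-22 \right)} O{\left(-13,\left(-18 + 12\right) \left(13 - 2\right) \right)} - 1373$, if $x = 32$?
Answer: $-1501$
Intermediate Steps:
$K{\left(c \right)} = -4$ ($K{\left(c \right)} = 3 - 7 = -4$)
$O{\left(Z,C \right)} = 32$
$K{\left(-22 \right)} O{\left(-13,\left(-18 + 12\right) \left(13 - 2\right) \right)} - 1373 = \left(-4\right) 32 - 1373 = -128 - 1373 = -1501$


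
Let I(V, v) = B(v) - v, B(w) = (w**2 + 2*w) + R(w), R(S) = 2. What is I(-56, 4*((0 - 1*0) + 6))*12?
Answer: 7224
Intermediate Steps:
B(w) = 2 + w**2 + 2*w (B(w) = (w**2 + 2*w) + 2 = 2 + w**2 + 2*w)
I(V, v) = 2 + v + v**2 (I(V, v) = (2 + v**2 + 2*v) - v = 2 + v + v**2)
I(-56, 4*((0 - 1*0) + 6))*12 = (2 + 4*((0 - 1*0) + 6) + (4*((0 - 1*0) + 6))**2)*12 = (2 + 4*((0 + 0) + 6) + (4*((0 + 0) + 6))**2)*12 = (2 + 4*(0 + 6) + (4*(0 + 6))**2)*12 = (2 + 4*6 + (4*6)**2)*12 = (2 + 24 + 24**2)*12 = (2 + 24 + 576)*12 = 602*12 = 7224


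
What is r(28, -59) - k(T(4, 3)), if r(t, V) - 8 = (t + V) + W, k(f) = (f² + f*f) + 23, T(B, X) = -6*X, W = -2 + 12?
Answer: -684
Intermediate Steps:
W = 10
k(f) = 23 + 2*f² (k(f) = (f² + f²) + 23 = 2*f² + 23 = 23 + 2*f²)
r(t, V) = 18 + V + t (r(t, V) = 8 + ((t + V) + 10) = 8 + ((V + t) + 10) = 8 + (10 + V + t) = 18 + V + t)
r(28, -59) - k(T(4, 3)) = (18 - 59 + 28) - (23 + 2*(-6*3)²) = -13 - (23 + 2*(-18)²) = -13 - (23 + 2*324) = -13 - (23 + 648) = -13 - 1*671 = -13 - 671 = -684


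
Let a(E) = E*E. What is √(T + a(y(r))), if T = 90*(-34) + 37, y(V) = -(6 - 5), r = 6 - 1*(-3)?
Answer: I*√3022 ≈ 54.973*I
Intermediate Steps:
r = 9 (r = 6 + 3 = 9)
y(V) = -1 (y(V) = -1*1 = -1)
a(E) = E²
T = -3023 (T = -3060 + 37 = -3023)
√(T + a(y(r))) = √(-3023 + (-1)²) = √(-3023 + 1) = √(-3022) = I*√3022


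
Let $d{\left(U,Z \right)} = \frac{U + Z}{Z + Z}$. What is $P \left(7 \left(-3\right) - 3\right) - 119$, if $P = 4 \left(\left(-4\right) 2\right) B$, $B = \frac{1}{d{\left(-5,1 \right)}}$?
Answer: $-503$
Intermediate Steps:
$d{\left(U,Z \right)} = \frac{U + Z}{2 Z}$
$B = - \frac{1}{2}$ ($B = \frac{1}{\frac{1}{2} \cdot 1^{-1} \left(-5 + 1\right)} = \frac{1}{\frac{1}{2} \cdot 1 \left(-4\right)} = \frac{1}{-2} = - \frac{1}{2} \approx -0.5$)
$P = 16$ ($P = 4 \left(\left(-4\right) 2\right) \left(- \frac{1}{2}\right) = 4 \left(-8\right) \left(- \frac{1}{2}\right) = \left(-32\right) \left(- \frac{1}{2}\right) = 16$)
$P \left(7 \left(-3\right) - 3\right) - 119 = 16 \left(7 \left(-3\right) - 3\right) - 119 = 16 \left(-21 - 3\right) - 119 = 16 \left(-24\right) - 119 = -384 - 119 = -503$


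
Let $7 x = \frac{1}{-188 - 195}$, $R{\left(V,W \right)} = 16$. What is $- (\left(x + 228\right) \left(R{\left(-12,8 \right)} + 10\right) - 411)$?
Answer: $- \frac{14791051}{2681} \approx -5517.0$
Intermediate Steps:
$x = - \frac{1}{2681}$ ($x = \frac{1}{7 \left(-188 - 195\right)} = \frac{1}{7 \left(-383\right)} = \frac{1}{7} \left(- \frac{1}{383}\right) = - \frac{1}{2681} \approx -0.000373$)
$- (\left(x + 228\right) \left(R{\left(-12,8 \right)} + 10\right) - 411) = - (\left(- \frac{1}{2681} + 228\right) \left(16 + 10\right) - 411) = - (\frac{611267}{2681} \cdot 26 - 411) = - (\frac{15892942}{2681} - 411) = \left(-1\right) \frac{14791051}{2681} = - \frac{14791051}{2681}$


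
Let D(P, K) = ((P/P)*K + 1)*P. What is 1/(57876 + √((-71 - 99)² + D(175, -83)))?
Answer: 9646/558269471 - 5*√582/3349616826 ≈ 1.7242e-5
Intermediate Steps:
D(P, K) = P*(1 + K) (D(P, K) = (1*K + 1)*P = (K + 1)*P = (1 + K)*P = P*(1 + K))
1/(57876 + √((-71 - 99)² + D(175, -83))) = 1/(57876 + √((-71 - 99)² + 175*(1 - 83))) = 1/(57876 + √((-170)² + 175*(-82))) = 1/(57876 + √(28900 - 14350)) = 1/(57876 + √14550) = 1/(57876 + 5*√582)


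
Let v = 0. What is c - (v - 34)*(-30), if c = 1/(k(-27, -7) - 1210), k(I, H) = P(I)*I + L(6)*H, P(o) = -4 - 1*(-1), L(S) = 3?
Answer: -1173001/1150 ≈ -1020.0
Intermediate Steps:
P(o) = -3 (P(o) = -4 + 1 = -3)
k(I, H) = -3*I + 3*H
c = -1/1150 (c = 1/((-3*(-27) + 3*(-7)) - 1210) = 1/((81 - 21) - 1210) = 1/(60 - 1210) = 1/(-1150) = -1/1150 ≈ -0.00086956)
c - (v - 34)*(-30) = -1/1150 - (0 - 34)*(-30) = -1/1150 - (-34)*(-30) = -1/1150 - 1*1020 = -1/1150 - 1020 = -1173001/1150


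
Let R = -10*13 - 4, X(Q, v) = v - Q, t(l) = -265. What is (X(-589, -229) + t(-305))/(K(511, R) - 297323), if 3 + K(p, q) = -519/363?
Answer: -11495/35976619 ≈ -0.00031951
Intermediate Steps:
R = -134 (R = -130 - 4 = -134)
K(p, q) = -536/121 (K(p, q) = -3 - 519/363 = -3 - 519*1/363 = -3 - 173/121 = -536/121)
(X(-589, -229) + t(-305))/(K(511, R) - 297323) = ((-229 - 1*(-589)) - 265)/(-536/121 - 297323) = ((-229 + 589) - 265)/(-35976619/121) = (360 - 265)*(-121/35976619) = 95*(-121/35976619) = -11495/35976619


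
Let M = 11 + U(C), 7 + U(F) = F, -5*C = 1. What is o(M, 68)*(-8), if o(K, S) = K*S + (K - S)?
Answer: -7768/5 ≈ -1553.6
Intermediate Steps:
C = -1/5 (C = -1/5*1 = -1/5 ≈ -0.20000)
U(F) = -7 + F
M = 19/5 (M = 11 + (-7 - 1/5) = 11 - 36/5 = 19/5 ≈ 3.8000)
o(K, S) = K - S + K*S
o(M, 68)*(-8) = (19/5 - 1*68 + (19/5)*68)*(-8) = (19/5 - 68 + 1292/5)*(-8) = (971/5)*(-8) = -7768/5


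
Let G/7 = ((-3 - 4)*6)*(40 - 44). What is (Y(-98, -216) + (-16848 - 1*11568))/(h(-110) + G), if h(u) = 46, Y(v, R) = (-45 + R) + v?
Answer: -28775/1222 ≈ -23.547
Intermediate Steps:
Y(v, R) = -45 + R + v
G = 1176 (G = 7*(((-3 - 4)*6)*(40 - 44)) = 7*(-7*6*(-4)) = 7*(-42*(-4)) = 7*168 = 1176)
(Y(-98, -216) + (-16848 - 1*11568))/(h(-110) + G) = ((-45 - 216 - 98) + (-16848 - 1*11568))/(46 + 1176) = (-359 + (-16848 - 11568))/1222 = (-359 - 28416)*(1/1222) = -28775*1/1222 = -28775/1222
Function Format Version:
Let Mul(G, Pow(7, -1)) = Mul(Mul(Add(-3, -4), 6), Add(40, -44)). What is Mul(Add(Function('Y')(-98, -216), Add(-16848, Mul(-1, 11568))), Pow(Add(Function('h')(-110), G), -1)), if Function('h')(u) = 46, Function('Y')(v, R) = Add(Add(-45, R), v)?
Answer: Rational(-28775, 1222) ≈ -23.547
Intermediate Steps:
Function('Y')(v, R) = Add(-45, R, v)
G = 1176 (G = Mul(7, Mul(Mul(Add(-3, -4), 6), Add(40, -44))) = Mul(7, Mul(Mul(-7, 6), -4)) = Mul(7, Mul(-42, -4)) = Mul(7, 168) = 1176)
Mul(Add(Function('Y')(-98, -216), Add(-16848, Mul(-1, 11568))), Pow(Add(Function('h')(-110), G), -1)) = Mul(Add(Add(-45, -216, -98), Add(-16848, Mul(-1, 11568))), Pow(Add(46, 1176), -1)) = Mul(Add(-359, Add(-16848, -11568)), Pow(1222, -1)) = Mul(Add(-359, -28416), Rational(1, 1222)) = Mul(-28775, Rational(1, 1222)) = Rational(-28775, 1222)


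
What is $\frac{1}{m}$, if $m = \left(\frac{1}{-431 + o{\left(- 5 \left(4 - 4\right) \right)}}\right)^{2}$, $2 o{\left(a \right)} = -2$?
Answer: $186624$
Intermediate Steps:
$o{\left(a \right)} = -1$ ($o{\left(a \right)} = \frac{1}{2} \left(-2\right) = -1$)
$m = \frac{1}{186624}$ ($m = \left(\frac{1}{-431 - 1}\right)^{2} = \left(\frac{1}{-432}\right)^{2} = \left(- \frac{1}{432}\right)^{2} = \frac{1}{186624} \approx 5.3584 \cdot 10^{-6}$)
$\frac{1}{m} = \frac{1}{\frac{1}{186624}} = 186624$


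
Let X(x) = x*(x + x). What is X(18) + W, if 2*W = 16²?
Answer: 776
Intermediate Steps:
X(x) = 2*x² (X(x) = x*(2*x) = 2*x²)
W = 128 (W = (½)*16² = (½)*256 = 128)
X(18) + W = 2*18² + 128 = 2*324 + 128 = 648 + 128 = 776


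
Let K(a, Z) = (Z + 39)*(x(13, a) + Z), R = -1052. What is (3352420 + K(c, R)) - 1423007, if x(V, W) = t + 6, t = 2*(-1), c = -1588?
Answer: 2991037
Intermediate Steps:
t = -2
x(V, W) = 4 (x(V, W) = -2 + 6 = 4)
K(a, Z) = (4 + Z)*(39 + Z) (K(a, Z) = (Z + 39)*(4 + Z) = (39 + Z)*(4 + Z) = (4 + Z)*(39 + Z))
(3352420 + K(c, R)) - 1423007 = (3352420 + (156 + (-1052)² + 43*(-1052))) - 1423007 = (3352420 + (156 + 1106704 - 45236)) - 1423007 = (3352420 + 1061624) - 1423007 = 4414044 - 1423007 = 2991037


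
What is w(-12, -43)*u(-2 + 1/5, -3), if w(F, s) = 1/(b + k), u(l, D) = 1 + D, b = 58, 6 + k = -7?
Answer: -2/45 ≈ -0.044444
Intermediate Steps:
k = -13 (k = -6 - 7 = -13)
w(F, s) = 1/45 (w(F, s) = 1/(58 - 13) = 1/45)
w(-12, -43)*u(-2 + 1/5, -3) = (1 - 3)/45 = (1/45)*(-2) = -2/45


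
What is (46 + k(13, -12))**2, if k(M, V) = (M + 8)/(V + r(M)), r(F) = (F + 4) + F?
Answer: 80089/36 ≈ 2224.7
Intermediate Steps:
r(F) = 4 + 2*F (r(F) = (4 + F) + F = 4 + 2*F)
k(M, V) = (8 + M)/(4 + V + 2*M) (k(M, V) = (M + 8)/(V + (4 + 2*M)) = (8 + M)/(4 + V + 2*M))
(46 + k(13, -12))**2 = (46 + (8 + 13)/(4 - 12 + 2*13))**2 = (46 + 21/(4 - 12 + 26))**2 = (46 + 21/18)**2 = (46 + (1/18)*21)**2 = (46 + 7/6)**2 = (283/6)**2 = 80089/36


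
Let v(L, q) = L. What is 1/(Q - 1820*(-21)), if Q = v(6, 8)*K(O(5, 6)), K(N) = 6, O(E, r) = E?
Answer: 1/38256 ≈ 2.6140e-5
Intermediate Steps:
Q = 36 (Q = 6*6 = 36)
1/(Q - 1820*(-21)) = 1/(36 - 1820*(-21)) = 1/(36 + 38220) = 1/38256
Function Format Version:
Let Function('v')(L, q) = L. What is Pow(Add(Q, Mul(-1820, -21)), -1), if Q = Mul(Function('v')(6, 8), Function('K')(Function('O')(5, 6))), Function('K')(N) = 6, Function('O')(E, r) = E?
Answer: Rational(1, 38256) ≈ 2.6140e-5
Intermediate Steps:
Q = 36 (Q = Mul(6, 6) = 36)
Pow(Add(Q, Mul(-1820, -21)), -1) = Pow(Add(36, Mul(-1820, -21)), -1) = Pow(Add(36, 38220), -1) = Pow(38256, -1) = Rational(1, 38256)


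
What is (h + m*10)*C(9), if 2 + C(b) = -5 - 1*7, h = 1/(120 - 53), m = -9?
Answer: 84406/67 ≈ 1259.8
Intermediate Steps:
h = 1/67 ≈ 0.014925
C(b) = -14 (C(b) = -2 + (-5 - 1*7) = -2 + (-5 - 7) = -2 - 12 = -14)
(h + m*10)*C(9) = (1/67 - 9*10)*(-14) = (1/67 - 90)*(-14) = -6029/67*(-14) = 84406/67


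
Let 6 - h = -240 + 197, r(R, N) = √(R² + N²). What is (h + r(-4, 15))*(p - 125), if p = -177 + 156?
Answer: -7154 - 146*√241 ≈ -9420.5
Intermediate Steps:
r(R, N) = √(N² + R²)
p = -21
h = 49 (h = 6 - (-240 + 197) = 6 - 1*(-43) = 6 + 43 = 49)
(h + r(-4, 15))*(p - 125) = (49 + √(15² + (-4)²))*(-21 - 125) = (49 + √(225 + 16))*(-146) = (49 + √241)*(-146) = -7154 - 146*√241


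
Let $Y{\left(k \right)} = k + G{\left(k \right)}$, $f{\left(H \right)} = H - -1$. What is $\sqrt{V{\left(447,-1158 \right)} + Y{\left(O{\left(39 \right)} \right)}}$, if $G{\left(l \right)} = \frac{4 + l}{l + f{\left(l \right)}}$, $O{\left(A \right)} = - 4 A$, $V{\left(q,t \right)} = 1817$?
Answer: $\frac{\sqrt{160700853}}{311} \approx 40.761$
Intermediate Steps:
$f{\left(H \right)} = 1 + H$ ($f{\left(H \right)} = H + 1 = 1 + H$)
$G{\left(l \right)} = \frac{4 + l}{1 + 2 l}$ ($G{\left(l \right)} = \frac{4 + l}{l + \left(1 + l\right)} = \frac{4 + l}{1 + 2 l}$)
$Y{\left(k \right)} = k + \frac{4 + k}{1 + 2 k}$
$\sqrt{V{\left(447,-1158 \right)} + Y{\left(O{\left(39 \right)} \right)}} = \sqrt{1817 + \frac{4 - 156 + \left(-4\right) 39 \left(1 + 2 \left(\left(-4\right) 39\right)\right)}{1 + 2 \left(\left(-4\right) 39\right)}} = \sqrt{1817 + \frac{4 - 156 - 156 \left(1 + 2 \left(-156\right)\right)}{1 + 2 \left(-156\right)}} = \sqrt{1817 + \frac{4 - 156 - 156 \left(1 - 312\right)}{1 - 312}} = \sqrt{1817 + \frac{4 - 156 - -48516}{-311}} = \sqrt{1817 - \frac{4 - 156 + 48516}{311}} = \sqrt{1817 - \frac{48364}{311}} = \sqrt{\frac{516723}{311}} = \frac{\sqrt{160700853}}{311}$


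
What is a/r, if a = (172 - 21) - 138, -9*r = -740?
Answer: 117/740 ≈ 0.15811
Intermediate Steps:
r = 740/9 (r = -⅑*(-740) = 740/9 ≈ 82.222)
a = 13 (a = 151 - 138 = 13)
a/r = 13/(740/9) = 13*(9/740) = 117/740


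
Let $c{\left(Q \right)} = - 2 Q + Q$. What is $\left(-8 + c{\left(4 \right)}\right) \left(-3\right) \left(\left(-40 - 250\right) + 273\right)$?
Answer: $-612$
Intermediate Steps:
$c{\left(Q \right)} = - Q$
$\left(-8 + c{\left(4 \right)}\right) \left(-3\right) \left(\left(-40 - 250\right) + 273\right) = \left(-8 - 4\right) \left(-3\right) \left(\left(-40 - 250\right) + 273\right) = \left(-8 - 4\right) \left(-3\right) \left(-290 + 273\right) = \left(-12\right) \left(-3\right) \left(-17\right) = 36 \left(-17\right) = -612$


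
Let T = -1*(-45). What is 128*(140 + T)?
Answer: 23680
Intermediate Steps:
T = 45
128*(140 + T) = 128*(140 + 45) = 128*185 = 23680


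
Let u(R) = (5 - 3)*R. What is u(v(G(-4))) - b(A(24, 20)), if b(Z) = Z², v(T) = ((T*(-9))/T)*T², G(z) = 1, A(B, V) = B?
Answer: -594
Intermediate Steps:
v(T) = -9*T² (v(T) = ((-9*T)/T)*T² = -9*T²)
u(R) = 2*R
u(v(G(-4))) - b(A(24, 20)) = 2*(-9*1²) - 1*24² = 2*(-9*1) - 1*576 = 2*(-9) - 576 = -18 - 576 = -594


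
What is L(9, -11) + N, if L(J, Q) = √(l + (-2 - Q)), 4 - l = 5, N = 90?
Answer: 90 + 2*√2 ≈ 92.828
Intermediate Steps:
l = -1 (l = 4 - 1*5 = 4 - 5 = -1)
L(J, Q) = √(-3 - Q) (L(J, Q) = √(-1 + (-2 - Q)) = √(-3 - Q))
L(9, -11) + N = √(-3 - 1*(-11)) + 90 = √(-3 + 11) + 90 = √8 + 90 = 2*√2 + 90 = 90 + 2*√2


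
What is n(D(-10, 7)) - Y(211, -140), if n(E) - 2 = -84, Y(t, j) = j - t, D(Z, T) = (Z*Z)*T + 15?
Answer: 269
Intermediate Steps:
D(Z, T) = 15 + T*Z² (D(Z, T) = Z²*T + 15 = T*Z² + 15 = 15 + T*Z²)
n(E) = -82 (n(E) = 2 - 84 = -82)
n(D(-10, 7)) - Y(211, -140) = -82 - (-140 - 1*211) = -82 - (-140 - 211) = -82 - 1*(-351) = -82 + 351 = 269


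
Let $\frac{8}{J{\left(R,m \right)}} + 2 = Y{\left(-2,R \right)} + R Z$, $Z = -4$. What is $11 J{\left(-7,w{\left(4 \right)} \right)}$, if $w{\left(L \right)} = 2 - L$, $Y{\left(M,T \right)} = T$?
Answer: $\frac{88}{19} \approx 4.6316$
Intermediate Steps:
$J{\left(R,m \right)} = \frac{8}{-2 - 3 R}$ ($J{\left(R,m \right)} = \frac{8}{-2 + \left(R + R \left(-4\right)\right)} = \frac{8}{-2 + \left(R - 4 R\right)} = \frac{8}{-2 - 3 R}$)
$11 J{\left(-7,w{\left(4 \right)} \right)} = 11 \frac{8}{-2 - -21} = 11 \frac{8}{-2 + 21} = 11 \cdot \frac{8}{19} = \frac{88}{19}$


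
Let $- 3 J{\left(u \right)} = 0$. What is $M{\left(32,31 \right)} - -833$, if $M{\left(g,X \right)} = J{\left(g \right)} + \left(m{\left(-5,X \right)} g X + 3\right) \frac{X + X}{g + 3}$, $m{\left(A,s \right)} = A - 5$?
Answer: $- \frac{585699}{35} \approx -16734.0$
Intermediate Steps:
$m{\left(A,s \right)} = -5 + A$
$J{\left(u \right)} = 0$ ($J{\left(u \right)} = \left(- \frac{1}{3}\right) 0 = 0$)
$M{\left(g,X \right)} = \frac{2 X \left(3 - 10 X g\right)}{3 + g}$ ($M{\left(g,X \right)} = 0 + \left(\left(-5 - 5\right) g X + 3\right) \frac{X + X}{g + 3} = 0 + \left(- 10 g X + 3\right) \frac{2 X}{3 + g} = 0 + \left(- 10 X g + 3\right) \frac{2 X}{3 + g} = 0 + \left(3 - 10 X g\right) \frac{2 X}{3 + g} = 0 + \frac{2 X \left(3 - 10 X g\right)}{3 + g} = \frac{2 X \left(3 - 10 X g\right)}{3 + g}$)
$M{\left(32,31 \right)} - -833 = 2 \cdot 31 \frac{1}{3 + 32} \left(3 - 310 \cdot 32\right) - -833 = 2 \cdot 31 \cdot \frac{1}{35} \left(3 - 9920\right) + 833 = 2 \cdot 31 \cdot \frac{1}{35} \left(-9917\right) + 833 = - \frac{614854}{35} + 833 = - \frac{585699}{35}$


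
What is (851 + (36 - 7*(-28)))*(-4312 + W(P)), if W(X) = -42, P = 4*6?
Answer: -4715382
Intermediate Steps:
P = 24
(851 + (36 - 7*(-28)))*(-4312 + W(P)) = (851 + (36 - 7*(-28)))*(-4312 - 42) = (851 + (36 + 196))*(-4354) = (851 + 232)*(-4354) = 1083*(-4354) = -4715382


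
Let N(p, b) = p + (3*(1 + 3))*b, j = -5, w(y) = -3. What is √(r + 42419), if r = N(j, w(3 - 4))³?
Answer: I*√26502 ≈ 162.79*I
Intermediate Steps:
N(p, b) = p + 12*b (N(p, b) = p + (3*4)*b = p + 12*b)
r = -68921 (r = (-5 + 12*(-3))³ = (-5 - 36)³ = (-41)³ = -68921)
√(r + 42419) = √(-68921 + 42419) = √(-26502) = I*√26502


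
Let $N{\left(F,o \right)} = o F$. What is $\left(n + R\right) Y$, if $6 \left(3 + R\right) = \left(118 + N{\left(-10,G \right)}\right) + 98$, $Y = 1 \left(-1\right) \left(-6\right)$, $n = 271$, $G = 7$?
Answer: $1754$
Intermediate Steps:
$N{\left(F,o \right)} = F o$
$Y = 6$ ($Y = \left(-1\right) \left(-6\right) = 6$)
$R = \frac{64}{3}$ ($R = -3 + \frac{\left(118 - 70\right) + 98}{6} = -3 + \frac{48 + 98}{6} = -3 + \frac{1}{6} \cdot 146 = -3 + \frac{73}{3} = \frac{64}{3} \approx 21.333$)
$\left(n + R\right) Y = \left(271 + \frac{64}{3}\right) 6 = \frac{877}{3} \cdot 6 = 1754$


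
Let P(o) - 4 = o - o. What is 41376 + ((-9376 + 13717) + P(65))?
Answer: 45721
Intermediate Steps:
P(o) = 4 (P(o) = 4 + (o - o) = 4 + 0 = 4)
41376 + ((-9376 + 13717) + P(65)) = 41376 + ((-9376 + 13717) + 4) = 41376 + (4341 + 4) = 41376 + 4345 = 45721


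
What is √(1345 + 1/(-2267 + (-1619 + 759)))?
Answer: √13151580378/3127 ≈ 36.674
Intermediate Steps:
√(1345 + 1/(-2267 + (-1619 + 759))) = √(1345 + 1/(-2267 - 860)) = √(1345 + 1/(-3127)) = √(1345 - 1/3127) = √(4205814/3127) = √13151580378/3127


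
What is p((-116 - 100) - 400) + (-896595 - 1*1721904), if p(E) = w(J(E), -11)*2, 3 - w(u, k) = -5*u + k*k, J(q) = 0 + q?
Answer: -2624895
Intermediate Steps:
J(q) = q
w(u, k) = 3 - k**2 + 5*u (w(u, k) = 3 - (-5*u + k*k) = 3 - (-5*u + k**2) = 3 - (k**2 - 5*u) = 3 + (-k**2 + 5*u) = 3 - k**2 + 5*u)
p(E) = -236 + 10*E (p(E) = (3 - 1*(-11)**2 + 5*E)*2 = (3 - 1*121 + 5*E)*2 = (3 - 121 + 5*E)*2 = (-118 + 5*E)*2 = -236 + 10*E)
p((-116 - 100) - 400) + (-896595 - 1*1721904) = (-236 + 10*((-116 - 100) - 400)) + (-896595 - 1*1721904) = (-236 + 10*(-216 - 400)) + (-896595 - 1721904) = (-236 + 10*(-616)) - 2618499 = (-236 - 6160) - 2618499 = -6396 - 2618499 = -2624895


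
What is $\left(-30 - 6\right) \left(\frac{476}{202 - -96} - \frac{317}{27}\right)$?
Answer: $\frac{163228}{447} \approx 365.16$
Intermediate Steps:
$\left(-30 - 6\right) \left(\frac{476}{202 - -96} - \frac{317}{27}\right) = - 36 \left(\frac{476}{202 + 96} - \frac{317}{27}\right) = - 36 \left(\frac{476}{298} - \frac{317}{27}\right) = - 36 \left(476 \cdot \frac{1}{298} - \frac{317}{27}\right) = - 36 \left(\frac{238}{149} - \frac{317}{27}\right) = \left(-36\right) \left(- \frac{40807}{4023}\right) = \frac{163228}{447}$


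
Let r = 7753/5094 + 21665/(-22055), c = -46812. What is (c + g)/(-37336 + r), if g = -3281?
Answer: 1125571375962/838914128843 ≈ 1.3417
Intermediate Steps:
r = 12126181/22469634 (r = 7753*(1/5094) + 21665*(-1/22055) = 7753/5094 - 4333/4411 = 12126181/22469634 ≈ 0.53967)
(c + g)/(-37336 + r) = (-46812 - 3281)/(-37336 + 12126181/22469634) = -50093/(-838914128843/22469634) = -50093*(-22469634/838914128843) = 1125571375962/838914128843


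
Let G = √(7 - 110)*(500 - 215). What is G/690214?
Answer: 285*I*√103/690214 ≈ 0.0041906*I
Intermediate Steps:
G = 285*I*√103 (G = √(-103)*285 = (I*√103)*285 = 285*I*√103 ≈ 2892.4*I)
G/690214 = (285*I*√103)/690214 = (285*I*√103)*(1/690214) = 285*I*√103/690214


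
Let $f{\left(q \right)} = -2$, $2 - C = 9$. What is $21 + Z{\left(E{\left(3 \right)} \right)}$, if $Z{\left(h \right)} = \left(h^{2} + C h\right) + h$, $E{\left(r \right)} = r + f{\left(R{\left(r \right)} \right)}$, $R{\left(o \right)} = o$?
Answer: $16$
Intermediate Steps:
$C = -7$ ($C = 2 - 9 = -7$)
$E{\left(r \right)} = -2 + r$ ($E{\left(r \right)} = r - 2 = -2 + r$)
$Z{\left(h \right)} = h^{2} - 6 h$ ($Z{\left(h \right)} = \left(h^{2} - 7 h\right) + h = h^{2} - 6 h$)
$21 + Z{\left(E{\left(3 \right)} \right)} = 21 + \left(-2 + 3\right) \left(-6 + \left(-2 + 3\right)\right) = 21 + 1 \left(-6 + 1\right) = 21 + 1 \left(-5\right) = 21 - 5 = 16$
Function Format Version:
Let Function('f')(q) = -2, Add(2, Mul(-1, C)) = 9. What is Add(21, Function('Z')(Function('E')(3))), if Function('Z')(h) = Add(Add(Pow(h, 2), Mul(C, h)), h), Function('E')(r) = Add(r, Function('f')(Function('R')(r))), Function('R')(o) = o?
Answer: 16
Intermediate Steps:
C = -7 (C = Add(2, Mul(-1, 9)) = Add(2, -9) = -7)
Function('E')(r) = Add(-2, r) (Function('E')(r) = Add(r, -2) = Add(-2, r))
Function('Z')(h) = Add(Pow(h, 2), Mul(-6, h)) (Function('Z')(h) = Add(Add(Pow(h, 2), Mul(-7, h)), h) = Add(Pow(h, 2), Mul(-6, h)))
Add(21, Function('Z')(Function('E')(3))) = Add(21, Mul(Add(-2, 3), Add(-6, Add(-2, 3)))) = Add(21, Mul(1, Add(-6, 1))) = Add(21, Mul(1, -5)) = Add(21, -5) = 16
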